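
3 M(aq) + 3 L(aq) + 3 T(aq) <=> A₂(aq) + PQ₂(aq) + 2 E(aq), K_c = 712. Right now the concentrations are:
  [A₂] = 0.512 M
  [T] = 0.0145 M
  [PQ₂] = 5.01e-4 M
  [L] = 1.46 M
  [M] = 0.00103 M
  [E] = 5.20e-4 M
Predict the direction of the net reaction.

to the left

Q_c = [A₂]·[PQ₂]·[E]² / ([M]³·[L]³·[T]³) = (0.512)·(5.01e-4)·(5.20e-4)² / ((0.00103)³·(1.46)³·(0.0145)³) = 6690
Q_c = 6690 > K_c = 712, so the reverse reaction proceeds.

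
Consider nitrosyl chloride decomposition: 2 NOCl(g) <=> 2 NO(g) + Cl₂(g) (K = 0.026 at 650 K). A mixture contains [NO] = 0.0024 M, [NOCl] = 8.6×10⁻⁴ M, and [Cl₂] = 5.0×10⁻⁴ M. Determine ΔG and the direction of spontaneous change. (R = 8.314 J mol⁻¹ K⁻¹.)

Q = [NO]²·[Cl₂] / [NOCl]² = (0.0024)²·(5.0×10⁻⁴) / (8.6×10⁻⁴)² = 0.00389
ΔG = RT ln(Q/K) = (8.314 J mol⁻¹ K⁻¹)(650 K) × ln(0.00389/0.026)
   = (5.404 kJ/mol)(-1.900) = -10.3 kJ/mol
ΔG < 0, so the forward reaction is spontaneous (proceeds forward).

ΔG = -10.3 kJ/mol; the forward reaction is spontaneous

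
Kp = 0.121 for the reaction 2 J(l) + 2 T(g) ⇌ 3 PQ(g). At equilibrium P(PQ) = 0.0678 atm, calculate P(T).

(J is a pure liquid — omitted from Kp.)
At equilibrium, Kp = P(PQ)³ / P(T)² = 0.121.
(0.0678)³ / (P(T))² = 0.121
P(T)² = 0.00258 ⇒ P(T) = 0.0508 atm

P(T) = 0.0508 atm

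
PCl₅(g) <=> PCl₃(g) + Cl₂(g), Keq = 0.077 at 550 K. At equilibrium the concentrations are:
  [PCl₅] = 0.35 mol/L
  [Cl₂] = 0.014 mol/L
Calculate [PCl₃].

At equilibrium, Keq = [PCl₃]·[Cl₂] / [PCl₅] = 0.077.
([PCl₃])·(0.014) / (0.35) = 0.077
[PCl₃] = 1.93 = 1.9 mol/L

[PCl₃] = 1.9 mol/L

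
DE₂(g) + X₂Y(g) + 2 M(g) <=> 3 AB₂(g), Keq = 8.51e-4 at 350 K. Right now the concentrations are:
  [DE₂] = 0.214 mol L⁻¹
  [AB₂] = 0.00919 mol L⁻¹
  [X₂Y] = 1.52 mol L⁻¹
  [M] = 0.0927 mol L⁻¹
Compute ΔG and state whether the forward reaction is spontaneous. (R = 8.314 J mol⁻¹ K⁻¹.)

Q = [AB₂]³ / ([DE₂]·[X₂Y]·[M]²) = (0.00919)³ / ((0.214)·(1.52)·(0.0927)²) = 2.78e-4
ΔG = RT ln(Q/Keq) = (8.314 J mol⁻¹ K⁻¹)(350 K) × ln(2.78e-4/8.51e-4)
   = (2.910 kJ/mol)(-1.119) = -3.26 kJ/mol
ΔG < 0, so the forward reaction is spontaneous (proceeds forward).

ΔG = -3.26 kJ/mol; the forward reaction is spontaneous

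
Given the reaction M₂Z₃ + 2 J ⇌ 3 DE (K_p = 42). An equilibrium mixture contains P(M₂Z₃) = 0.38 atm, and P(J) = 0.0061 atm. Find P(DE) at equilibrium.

P(DE) = 0.084 atm

At equilibrium, K_p = P(DE)³ / (P(M₂Z₃)·P(J)²) = 42.
(P(DE))³ / ((0.38)·(0.0061)²) = 42
P(DE)³ = 5.94×10⁻⁴ ⇒ P(DE) = 0.084 atm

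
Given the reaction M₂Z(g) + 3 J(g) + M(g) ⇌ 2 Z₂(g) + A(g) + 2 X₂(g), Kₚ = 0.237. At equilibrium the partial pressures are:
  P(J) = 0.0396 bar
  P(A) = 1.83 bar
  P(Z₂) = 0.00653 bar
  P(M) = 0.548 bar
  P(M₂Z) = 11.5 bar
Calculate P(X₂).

P(X₂) = 1.09 bar

At equilibrium, Kₚ = P(Z₂)²·P(A)·P(X₂)² / (P(M₂Z)·P(J)³·P(M)) = 0.237.
(0.00653)²·(1.83)·(P(X₂))² / ((11.5)·(0.0396)³·(0.548)) = 0.237
P(X₂)² = 1.19 ⇒ P(X₂) = 1.09 bar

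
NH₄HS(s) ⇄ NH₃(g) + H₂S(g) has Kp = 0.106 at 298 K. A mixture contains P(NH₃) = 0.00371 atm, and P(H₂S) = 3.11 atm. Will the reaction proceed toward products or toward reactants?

(NH₄HS is a pure solid — omitted from Qp.)
Qp = P(NH₃)·P(H₂S) = (0.00371)·(3.11) = 0.0115
Qp = 0.0115 < Kp = 0.106, so the forward reaction proceeds.

toward products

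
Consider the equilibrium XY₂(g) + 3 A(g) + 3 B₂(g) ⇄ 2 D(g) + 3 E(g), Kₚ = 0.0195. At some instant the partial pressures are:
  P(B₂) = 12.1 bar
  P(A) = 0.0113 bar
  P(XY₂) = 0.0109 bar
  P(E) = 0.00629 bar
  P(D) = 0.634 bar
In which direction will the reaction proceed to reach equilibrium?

Qₚ = P(D)²·P(E)³ / (P(XY₂)·P(A)³·P(B₂)³) = (0.634)²·(0.00629)³ / ((0.0109)·(0.0113)³·(12.1)³) = 0.00359
Qₚ = 0.00359 < Kₚ = 0.0195, so the forward reaction proceeds.

forward (toward products)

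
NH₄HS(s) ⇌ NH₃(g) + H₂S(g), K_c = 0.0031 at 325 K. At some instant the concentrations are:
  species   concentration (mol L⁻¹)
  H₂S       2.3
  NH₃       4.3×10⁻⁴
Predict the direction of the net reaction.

forward (toward products)

(NH₄HS is a pure solid — omitted from Q_c.)
Q_c = [NH₃]·[H₂S] = (4.3×10⁻⁴)·(2.3) = 9.9×10⁻⁴
Q_c = 9.9×10⁻⁴ < K_c = 0.0031, so the forward reaction proceeds.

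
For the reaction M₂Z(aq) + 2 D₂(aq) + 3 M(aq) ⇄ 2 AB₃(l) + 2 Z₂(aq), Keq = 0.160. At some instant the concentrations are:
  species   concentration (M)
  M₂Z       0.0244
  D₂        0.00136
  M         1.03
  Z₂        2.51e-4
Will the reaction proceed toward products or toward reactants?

(AB₃ is a pure liquid — omitted from Q.)
Q = [Z₂]² / ([M₂Z]·[D₂]²·[M]³) = (2.51e-4)² / ((0.0244)·(0.00136)²·(1.03)³) = 1.28
Q = 1.28 > Keq = 0.160, so the reverse reaction proceeds.

reverse (toward reactants)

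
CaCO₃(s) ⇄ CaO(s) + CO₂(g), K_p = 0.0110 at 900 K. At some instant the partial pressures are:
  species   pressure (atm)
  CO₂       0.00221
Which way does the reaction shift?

(CaCO₃, CaO are pure solids — omitted from Q_p.)
Q_p = P(CO₂) = 0.00221
Q_p = 0.00221 < K_p = 0.0110, so the forward reaction proceeds.

toward products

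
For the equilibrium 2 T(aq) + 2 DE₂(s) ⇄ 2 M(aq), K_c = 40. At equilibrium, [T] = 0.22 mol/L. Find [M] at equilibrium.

[M] = 1.4 mol/L

(DE₂ is a pure solid — omitted from K_c.)
At equilibrium, K_c = [M]² / [T]² = 40.
([M])² / (0.22)² = 40
[M]² = 1.94 ⇒ [M] = 1.4 mol/L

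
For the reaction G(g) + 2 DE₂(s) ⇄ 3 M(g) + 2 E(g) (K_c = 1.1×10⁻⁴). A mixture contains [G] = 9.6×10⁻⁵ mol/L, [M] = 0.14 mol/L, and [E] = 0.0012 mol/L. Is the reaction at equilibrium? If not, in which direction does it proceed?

(DE₂ is a pure solid — omitted from Q_c.)
Q_c = [M]³·[E]² / [G] = (0.14)³·(0.0012)² / (9.6×10⁻⁵) = 4.1×10⁻⁵
Q_c = 4.1×10⁻⁵ < K_c = 1.1×10⁻⁴, so the forward reaction proceeds.

to the right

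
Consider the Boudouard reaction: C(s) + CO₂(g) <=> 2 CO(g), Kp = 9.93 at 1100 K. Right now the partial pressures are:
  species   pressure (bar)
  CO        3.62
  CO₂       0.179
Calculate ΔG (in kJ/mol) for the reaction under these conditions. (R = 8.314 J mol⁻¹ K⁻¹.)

(C is a pure solid — omitted from Qp.)
Qp = P(CO)² / P(CO₂) = (3.62)² / (0.179) = 73.2
ΔG = RT ln(Qp/Kp) = (8.314 J mol⁻¹ K⁻¹)(1100 K) × ln(73.2/9.93)
   = (9.145 kJ/mol)(1.998) = 18.3 kJ/mol
ΔG > 0, so the forward reaction is non-spontaneous (proceeds in reverse).

ΔG = 18.3 kJ/mol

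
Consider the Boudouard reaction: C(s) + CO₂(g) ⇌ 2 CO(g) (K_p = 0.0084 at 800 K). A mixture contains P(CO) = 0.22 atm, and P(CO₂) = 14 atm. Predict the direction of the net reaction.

(C is a pure solid — omitted from Q_p.)
Q_p = P(CO)² / P(CO₂) = (0.22)² / (14) = 0.0035
Q_p = 0.0035 < K_p = 0.0084, so the forward reaction proceeds.

to the right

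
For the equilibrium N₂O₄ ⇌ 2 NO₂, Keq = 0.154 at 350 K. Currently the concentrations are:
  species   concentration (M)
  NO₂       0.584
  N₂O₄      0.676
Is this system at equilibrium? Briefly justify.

Q = [NO₂]² / [N₂O₄] = (0.584)² / (0.676) = 0.505
Q = 0.505 > Keq = 0.154: net reverse reaction.

no; Q > K, reaction proceeds in reverse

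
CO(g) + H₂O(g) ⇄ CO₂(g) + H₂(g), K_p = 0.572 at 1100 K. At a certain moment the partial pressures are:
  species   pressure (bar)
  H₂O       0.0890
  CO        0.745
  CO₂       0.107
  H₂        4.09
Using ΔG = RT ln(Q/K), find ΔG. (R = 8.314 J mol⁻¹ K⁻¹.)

Q_p = P(CO₂)·P(H₂) / (P(CO)·P(H₂O)) = (0.107)·(4.09) / ((0.745)·(0.0890)) = 6.60
ΔG = RT ln(Q_p/K_p) = (8.314 J mol⁻¹ K⁻¹)(1100 K) × ln(6.60/0.572)
   = (9.145 kJ/mol)(2.446) = 22.4 kJ/mol
ΔG > 0, so the forward reaction is non-spontaneous (proceeds in reverse).

ΔG = 22.4 kJ/mol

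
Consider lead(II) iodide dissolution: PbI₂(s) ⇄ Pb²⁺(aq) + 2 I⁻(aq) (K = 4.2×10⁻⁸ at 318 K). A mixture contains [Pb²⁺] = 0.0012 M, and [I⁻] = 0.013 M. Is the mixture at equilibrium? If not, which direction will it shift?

no; Q > K, reaction proceeds in reverse

(PbI₂ is a pure solid — omitted from Q.)
Q = [Pb²⁺]·[I⁻]² = (0.0012)·(0.013)² = 2.0×10⁻⁷
Q = 2.0×10⁻⁷ > K = 4.2×10⁻⁸: net reverse reaction.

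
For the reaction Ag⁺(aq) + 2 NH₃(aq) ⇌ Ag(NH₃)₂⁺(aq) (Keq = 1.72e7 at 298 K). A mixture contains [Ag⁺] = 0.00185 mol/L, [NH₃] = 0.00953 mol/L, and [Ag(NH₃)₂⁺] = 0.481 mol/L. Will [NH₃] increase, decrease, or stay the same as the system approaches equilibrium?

Q = [Ag(NH₃)₂⁺] / ([Ag⁺]·[NH₃]²) = (0.481) / ((0.00185)·(0.00953)²) = 2.86e6
Q = 2.86e6 < Keq = 1.72e7: net forward reaction.
NH₃ is a reactant, so it decreases.

decrease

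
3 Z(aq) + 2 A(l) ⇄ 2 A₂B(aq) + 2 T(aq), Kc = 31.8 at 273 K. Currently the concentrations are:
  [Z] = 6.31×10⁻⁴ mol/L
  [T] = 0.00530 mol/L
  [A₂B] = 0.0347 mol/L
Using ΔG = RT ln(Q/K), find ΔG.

(A is a pure liquid — omitted from Qc.)
Qc = [A₂B]²·[T]² / [Z]³ = (0.0347)²·(0.00530)² / (6.31×10⁻⁴)³ = 135
ΔG = RT ln(Qc/Kc) = (8.314 J mol⁻¹ K⁻¹)(273 K) × ln(135/31.8)
   = (2.270 kJ/mol)(1.446) = 3.28 kJ/mol
ΔG > 0, so the forward reaction is non-spontaneous (proceeds in reverse).

ΔG = 3.28 kJ/mol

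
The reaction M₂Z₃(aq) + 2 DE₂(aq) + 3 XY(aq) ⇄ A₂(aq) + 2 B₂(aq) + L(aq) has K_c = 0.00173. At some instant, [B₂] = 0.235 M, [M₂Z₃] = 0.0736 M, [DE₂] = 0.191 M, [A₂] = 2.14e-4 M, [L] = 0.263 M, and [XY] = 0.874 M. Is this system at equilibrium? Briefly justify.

yes, at equilibrium

Q_c = [A₂]·[B₂]²·[L] / ([M₂Z₃]·[DE₂]²·[XY]³) = (2.14e-4)·(0.235)²·(0.263) / ((0.0736)·(0.191)²·(0.874)³) = 0.00173
Q_c = 0.00173 = K_c; the system is at equilibrium.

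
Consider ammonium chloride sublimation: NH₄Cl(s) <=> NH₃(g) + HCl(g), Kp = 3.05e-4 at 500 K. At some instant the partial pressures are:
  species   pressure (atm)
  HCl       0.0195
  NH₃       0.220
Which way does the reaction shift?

(NH₄Cl is a pure solid — omitted from Qp.)
Qp = P(NH₃)·P(HCl) = (0.220)·(0.0195) = 0.00429
Qp = 0.00429 > Kp = 3.05e-4, so the reverse reaction proceeds.

toward reactants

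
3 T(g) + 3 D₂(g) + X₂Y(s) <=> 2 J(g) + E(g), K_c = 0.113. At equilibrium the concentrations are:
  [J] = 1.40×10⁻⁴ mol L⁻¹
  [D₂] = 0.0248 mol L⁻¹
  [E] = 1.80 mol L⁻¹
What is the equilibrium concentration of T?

(X₂Y is a pure solid — omitted from K_c.)
At equilibrium, K_c = [J]²·[E] / ([T]³·[D₂]³) = 0.113.
(1.40×10⁻⁴)²·(1.80) / (([T])³·(0.0248)³) = 0.113
[T]³ = 0.0205 ⇒ [T] = 0.274 mol L⁻¹

[T] = 0.274 mol L⁻¹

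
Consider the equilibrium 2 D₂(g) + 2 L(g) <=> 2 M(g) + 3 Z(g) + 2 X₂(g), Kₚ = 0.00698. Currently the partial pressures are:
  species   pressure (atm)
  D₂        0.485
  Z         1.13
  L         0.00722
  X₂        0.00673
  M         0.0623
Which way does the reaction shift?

toward reactants

Qₚ = P(M)²·P(Z)³·P(X₂)² / (P(D₂)²·P(L)²) = (0.0623)²·(1.13)³·(0.00673)² / ((0.485)²·(0.00722)²) = 0.0207
Qₚ = 0.0207 > Kₚ = 0.00698, so the reverse reaction proceeds.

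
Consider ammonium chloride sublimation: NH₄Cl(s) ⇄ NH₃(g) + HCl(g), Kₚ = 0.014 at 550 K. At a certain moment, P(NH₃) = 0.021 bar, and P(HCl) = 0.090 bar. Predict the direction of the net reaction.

to the right

(NH₄Cl is a pure solid — omitted from Qₚ.)
Qₚ = P(NH₃)·P(HCl) = (0.021)·(0.090) = 0.0019
Qₚ = 0.0019 < Kₚ = 0.014, so the forward reaction proceeds.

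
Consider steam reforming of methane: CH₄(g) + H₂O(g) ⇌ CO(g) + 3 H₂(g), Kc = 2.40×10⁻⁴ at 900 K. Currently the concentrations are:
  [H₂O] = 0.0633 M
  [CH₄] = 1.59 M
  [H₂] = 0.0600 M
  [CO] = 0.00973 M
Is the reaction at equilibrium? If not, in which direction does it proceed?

Qc = [CO]·[H₂]³ / ([CH₄]·[H₂O]) = (0.00973)·(0.0600)³ / ((1.59)·(0.0633)) = 2.09×10⁻⁵
Qc = 2.09×10⁻⁵ < Kc = 2.40×10⁻⁴, so the forward reaction proceeds.

toward products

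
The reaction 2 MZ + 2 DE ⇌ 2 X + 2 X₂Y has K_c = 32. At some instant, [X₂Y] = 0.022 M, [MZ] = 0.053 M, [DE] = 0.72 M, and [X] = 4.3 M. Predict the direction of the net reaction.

Q_c = [X]²·[X₂Y]² / ([MZ]²·[DE]²) = (4.3)²·(0.022)² / ((0.053)²·(0.72)²) = 6.1
Q_c = 6.1 < K_c = 32, so the forward reaction proceeds.

forward (toward products)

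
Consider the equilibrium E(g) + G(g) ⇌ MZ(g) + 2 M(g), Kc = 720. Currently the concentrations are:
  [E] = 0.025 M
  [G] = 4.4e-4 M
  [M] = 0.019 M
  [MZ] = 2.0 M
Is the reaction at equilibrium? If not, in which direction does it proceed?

in the forward direction

Qc = [MZ]·[M]² / ([E]·[G]) = (2.0)·(0.019)² / ((0.025)·(4.4e-4)) = 66
Qc = 66 < Kc = 720, so the forward reaction proceeds.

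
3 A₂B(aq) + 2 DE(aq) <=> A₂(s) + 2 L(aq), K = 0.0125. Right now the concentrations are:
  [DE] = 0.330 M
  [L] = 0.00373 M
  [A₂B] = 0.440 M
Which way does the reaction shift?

(A₂ is a pure solid — omitted from Q.)
Q = [L]² / ([A₂B]³·[DE]²) = (0.00373)² / ((0.440)³·(0.330)²) = 0.00150
Q = 0.00150 < K = 0.0125, so the forward reaction proceeds.

forward (toward products)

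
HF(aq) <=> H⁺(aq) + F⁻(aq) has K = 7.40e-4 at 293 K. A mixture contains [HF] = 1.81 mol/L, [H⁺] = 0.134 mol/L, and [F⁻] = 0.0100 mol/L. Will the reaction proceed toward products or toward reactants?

neither direction; the system is at equilibrium

Q = [H⁺]·[F⁻] / [HF] = (0.134)·(0.0100) / (1.81) = 7.40e-4
Q = 7.40e-4 = K, so the system is already at equilibrium.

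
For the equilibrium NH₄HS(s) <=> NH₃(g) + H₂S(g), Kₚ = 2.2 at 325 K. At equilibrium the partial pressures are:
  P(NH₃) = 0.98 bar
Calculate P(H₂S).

P(H₂S) = 2.2 bar

(NH₄HS is a pure solid — omitted from Kₚ.)
At equilibrium, Kₚ = P(NH₃)·P(H₂S) = 2.2.
(0.98)·(P(H₂S)) = 2.2
P(H₂S) = 2.24 = 2.2 bar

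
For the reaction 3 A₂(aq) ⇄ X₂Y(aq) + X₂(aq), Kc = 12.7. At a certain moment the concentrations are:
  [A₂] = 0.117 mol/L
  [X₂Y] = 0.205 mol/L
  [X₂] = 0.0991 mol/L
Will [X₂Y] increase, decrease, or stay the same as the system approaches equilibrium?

stay the same

Qc = [X₂Y]·[X₂] / [A₂]³ = (0.205)·(0.0991) / (0.117)³ = 12.7
Qc = 12.7 = Kc; the system is at equilibrium.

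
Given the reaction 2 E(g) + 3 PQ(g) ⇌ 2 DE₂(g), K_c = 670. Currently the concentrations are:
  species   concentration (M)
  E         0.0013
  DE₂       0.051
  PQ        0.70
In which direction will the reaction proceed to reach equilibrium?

Q_c = [DE₂]² / ([E]²·[PQ]³) = (0.051)² / ((0.0013)²·(0.70)³) = 4500
Q_c = 4500 > K_c = 670, so the reverse reaction proceeds.

to the left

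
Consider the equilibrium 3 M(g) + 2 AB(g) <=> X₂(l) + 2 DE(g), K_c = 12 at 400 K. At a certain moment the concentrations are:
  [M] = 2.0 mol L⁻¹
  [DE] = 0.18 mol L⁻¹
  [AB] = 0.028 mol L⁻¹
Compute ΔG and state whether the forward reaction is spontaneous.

(X₂ is a pure liquid — omitted from Q_c.)
Q_c = [DE]² / ([M]³·[AB]²) = (0.18)² / ((2.0)³·(0.028)²) = 5.17
ΔG = RT ln(Q_c/K_c) = (8.314 J mol⁻¹ K⁻¹)(400 K) × ln(5.17/12)
   = (3.326 kJ/mol)(-0.8420) = -2.80 kJ/mol
ΔG < 0, so the forward reaction is spontaneous (proceeds forward).

ΔG = -2.80 kJ/mol; the forward reaction is spontaneous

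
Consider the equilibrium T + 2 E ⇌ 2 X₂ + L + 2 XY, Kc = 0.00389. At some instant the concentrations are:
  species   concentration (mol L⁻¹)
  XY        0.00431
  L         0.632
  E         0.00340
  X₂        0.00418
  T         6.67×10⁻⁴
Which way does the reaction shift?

Qc = [X₂]²·[L]·[XY]² / ([T]·[E]²) = (0.00418)²·(0.632)·(0.00431)² / ((6.67×10⁻⁴)·(0.00340)²) = 0.0266
Qc = 0.0266 > Kc = 0.00389, so the reverse reaction proceeds.

toward reactants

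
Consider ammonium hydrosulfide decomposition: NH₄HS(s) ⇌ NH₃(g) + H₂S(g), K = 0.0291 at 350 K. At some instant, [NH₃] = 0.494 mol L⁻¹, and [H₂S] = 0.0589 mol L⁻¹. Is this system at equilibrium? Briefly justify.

(NH₄HS is a pure solid — omitted from Q.)
Q = [NH₃]·[H₂S] = (0.494)·(0.0589) = 0.0291
Q = 0.0291 = K; the system is at equilibrium.

yes, at equilibrium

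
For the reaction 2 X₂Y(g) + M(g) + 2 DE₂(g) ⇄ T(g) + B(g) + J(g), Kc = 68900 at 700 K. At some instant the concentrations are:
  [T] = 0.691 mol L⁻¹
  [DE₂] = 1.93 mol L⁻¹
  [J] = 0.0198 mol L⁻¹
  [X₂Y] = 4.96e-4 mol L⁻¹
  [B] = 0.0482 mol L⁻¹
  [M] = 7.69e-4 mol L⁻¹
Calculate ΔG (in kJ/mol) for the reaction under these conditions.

Qc = [T]·[B]·[J] / ([X₂Y]²·[M]·[DE₂]²) = (0.691)·(0.0482)·(0.0198) / ((4.96e-4)²·(7.69e-4)·(1.93)²) = 9.36e5
ΔG = RT ln(Qc/Kc) = (8.314 J mol⁻¹ K⁻¹)(700 K) × ln(9.36e5/68900)
   = (5.820 kJ/mol)(2.609) = 15.2 kJ/mol
ΔG > 0, so the forward reaction is non-spontaneous (proceeds in reverse).

ΔG = 15.2 kJ/mol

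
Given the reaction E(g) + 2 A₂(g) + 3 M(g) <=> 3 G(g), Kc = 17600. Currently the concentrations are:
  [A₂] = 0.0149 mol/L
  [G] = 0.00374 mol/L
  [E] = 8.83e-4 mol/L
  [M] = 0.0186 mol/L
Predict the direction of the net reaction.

Qc = [G]³ / ([E]·[A₂]²·[M]³) = (0.00374)³ / ((8.83e-4)·(0.0149)²·(0.0186)³) = 41500
Qc = 41500 > Kc = 17600, so the reverse reaction proceeds.

reverse (toward reactants)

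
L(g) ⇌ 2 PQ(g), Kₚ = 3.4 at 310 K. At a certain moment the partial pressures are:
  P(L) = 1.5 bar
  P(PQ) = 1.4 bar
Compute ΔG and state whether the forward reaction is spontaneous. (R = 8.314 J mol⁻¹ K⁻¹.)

Qₚ = P(PQ)² / P(L) = (1.4)² / (1.5) = 1.31
ΔG = RT ln(Qₚ/Kₚ) = (8.314 J mol⁻¹ K⁻¹)(310 K) × ln(1.31/3.4)
   = (2.577 kJ/mol)(-0.9537) = -2.46 kJ/mol
ΔG < 0, so the forward reaction is spontaneous (proceeds forward).

ΔG = -2.46 kJ/mol; the forward reaction is spontaneous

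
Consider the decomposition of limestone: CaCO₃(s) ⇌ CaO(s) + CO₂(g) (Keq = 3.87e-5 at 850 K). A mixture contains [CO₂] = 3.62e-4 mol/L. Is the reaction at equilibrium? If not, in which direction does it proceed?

reverse (toward reactants)

(CaCO₃, CaO are pure solids — omitted from Q.)
Q = [CO₂] = 3.62e-4
Q = 3.62e-4 > Keq = 3.87e-5, so the reverse reaction proceeds.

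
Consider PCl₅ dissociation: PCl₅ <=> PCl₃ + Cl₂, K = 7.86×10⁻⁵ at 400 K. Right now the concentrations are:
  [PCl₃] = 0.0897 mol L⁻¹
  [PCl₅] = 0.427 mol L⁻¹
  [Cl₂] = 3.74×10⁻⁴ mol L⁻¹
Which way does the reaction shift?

at equilibrium

Q = [PCl₃]·[Cl₂] / [PCl₅] = (0.0897)·(3.74×10⁻⁴) / (0.427) = 7.86×10⁻⁵
Q = 7.86×10⁻⁵ = K, so the system is already at equilibrium.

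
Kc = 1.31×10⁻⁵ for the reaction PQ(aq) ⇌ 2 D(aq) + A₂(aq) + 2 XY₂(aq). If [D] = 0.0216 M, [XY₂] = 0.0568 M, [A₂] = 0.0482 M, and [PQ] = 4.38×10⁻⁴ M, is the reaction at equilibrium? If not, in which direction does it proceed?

Qc = [D]²·[A₂]·[XY₂]² / [PQ] = (0.0216)²·(0.0482)·(0.0568)² / (4.38×10⁻⁴) = 1.66×10⁻⁴
Qc = 1.66×10⁻⁴ > Kc = 1.31×10⁻⁵, so the reverse reaction proceeds.

toward reactants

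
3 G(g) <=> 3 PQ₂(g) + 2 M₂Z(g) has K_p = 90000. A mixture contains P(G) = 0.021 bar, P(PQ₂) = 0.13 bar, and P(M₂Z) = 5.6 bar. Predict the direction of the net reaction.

toward products

Q_p = P(PQ₂)³·P(M₂Z)² / P(G)³ = (0.13)³·(5.6)² / (0.021)³ = 7400
Q_p = 7400 < K_p = 90000, so the forward reaction proceeds.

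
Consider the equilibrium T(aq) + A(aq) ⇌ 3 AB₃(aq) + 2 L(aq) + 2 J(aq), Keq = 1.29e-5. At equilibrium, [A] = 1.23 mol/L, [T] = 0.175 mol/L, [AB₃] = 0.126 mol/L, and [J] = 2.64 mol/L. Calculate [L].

[L] = 0.0141 mol/L

At equilibrium, Keq = [AB₃]³·[L]²·[J]² / ([T]·[A]) = 1.29e-5.
(0.126)³·([L])²·(2.64)² / ((0.175)·(1.23)) = 1.29e-5
[L]² = 1.99e-4 ⇒ [L] = 0.0141 mol/L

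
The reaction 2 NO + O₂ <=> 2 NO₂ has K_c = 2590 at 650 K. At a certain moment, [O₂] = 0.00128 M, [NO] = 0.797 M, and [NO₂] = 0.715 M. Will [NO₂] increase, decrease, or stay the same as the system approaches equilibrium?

Q_c = [NO₂]² / ([NO]²·[O₂]) = (0.715)² / ((0.797)²·(0.00128)) = 629
Q_c = 629 < K_c = 2590: net forward reaction.
NO₂ is a product, so it increases.

increase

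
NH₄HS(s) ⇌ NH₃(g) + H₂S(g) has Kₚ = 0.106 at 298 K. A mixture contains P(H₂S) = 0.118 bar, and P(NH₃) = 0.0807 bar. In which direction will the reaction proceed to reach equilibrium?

(NH₄HS is a pure solid — omitted from Qₚ.)
Qₚ = P(NH₃)·P(H₂S) = (0.0807)·(0.118) = 0.00952
Qₚ = 0.00952 < Kₚ = 0.106, so the forward reaction proceeds.

to the right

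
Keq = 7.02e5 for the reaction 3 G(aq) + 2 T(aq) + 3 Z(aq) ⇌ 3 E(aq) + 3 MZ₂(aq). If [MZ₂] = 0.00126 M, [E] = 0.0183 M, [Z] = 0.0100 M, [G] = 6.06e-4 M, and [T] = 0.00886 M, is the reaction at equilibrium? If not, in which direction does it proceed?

Q = [E]³·[MZ₂]³ / ([G]³·[T]²·[Z]³) = (0.0183)³·(0.00126)³ / ((6.06e-4)³·(0.00886)²·(0.0100)³) = 7.02e5
Q = 7.02e5 = Keq, so the system is already at equilibrium.

neither direction; the system is at equilibrium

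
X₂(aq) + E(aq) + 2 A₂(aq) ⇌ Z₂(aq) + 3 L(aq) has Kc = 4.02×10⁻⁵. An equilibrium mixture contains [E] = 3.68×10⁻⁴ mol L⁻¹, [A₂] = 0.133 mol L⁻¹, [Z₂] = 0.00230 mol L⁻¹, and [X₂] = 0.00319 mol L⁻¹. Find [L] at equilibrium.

[L] = 7.13×10⁻⁴ mol L⁻¹

At equilibrium, Kc = [Z₂]·[L]³ / ([X₂]·[E]·[A₂]²) = 4.02×10⁻⁵.
(0.00230)·([L])³ / ((0.00319)·(3.68×10⁻⁴)·(0.133)²) = 4.02×10⁻⁵
[L]³ = 3.63×10⁻¹⁰ ⇒ [L] = 7.13×10⁻⁴ mol L⁻¹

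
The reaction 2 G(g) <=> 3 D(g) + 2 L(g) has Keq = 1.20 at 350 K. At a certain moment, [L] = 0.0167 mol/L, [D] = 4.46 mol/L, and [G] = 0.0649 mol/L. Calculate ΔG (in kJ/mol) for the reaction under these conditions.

Q = [D]³·[L]² / [G]² = (4.46)³·(0.0167)² / (0.0649)² = 5.87
ΔG = RT ln(Q/Keq) = (8.314 J mol⁻¹ K⁻¹)(350 K) × ln(5.87/1.20)
   = (2.910 kJ/mol)(1.588) = 4.62 kJ/mol
ΔG > 0, so the forward reaction is non-spontaneous (proceeds in reverse).

ΔG = 4.62 kJ/mol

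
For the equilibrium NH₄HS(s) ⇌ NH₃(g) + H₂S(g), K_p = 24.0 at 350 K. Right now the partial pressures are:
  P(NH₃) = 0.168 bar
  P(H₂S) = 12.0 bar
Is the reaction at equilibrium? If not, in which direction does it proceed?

toward products

(NH₄HS is a pure solid — omitted from Q_p.)
Q_p = P(NH₃)·P(H₂S) = (0.168)·(12.0) = 2.02
Q_p = 2.02 < K_p = 24.0, so the forward reaction proceeds.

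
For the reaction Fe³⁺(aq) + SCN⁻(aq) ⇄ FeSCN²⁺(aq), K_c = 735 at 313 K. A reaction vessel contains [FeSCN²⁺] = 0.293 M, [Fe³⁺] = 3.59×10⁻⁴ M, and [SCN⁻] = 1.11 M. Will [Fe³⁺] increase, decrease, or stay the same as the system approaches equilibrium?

stay the same

Q_c = [FeSCN²⁺] / ([Fe³⁺]·[SCN⁻]) = (0.293) / ((3.59×10⁻⁴)·(1.11)) = 735
Q_c = 735 = K_c; the system is at equilibrium.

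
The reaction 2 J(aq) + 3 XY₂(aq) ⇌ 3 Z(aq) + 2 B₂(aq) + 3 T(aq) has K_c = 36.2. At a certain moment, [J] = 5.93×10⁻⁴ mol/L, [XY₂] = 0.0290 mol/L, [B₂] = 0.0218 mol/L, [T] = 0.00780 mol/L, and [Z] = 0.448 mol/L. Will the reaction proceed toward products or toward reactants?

in the forward direction

Q_c = [Z]³·[B₂]²·[T]³ / ([J]²·[XY₂]³) = (0.448)³·(0.0218)²·(0.00780)³ / ((5.93×10⁻⁴)²·(0.0290)³) = 2.36
Q_c = 2.36 < K_c = 36.2, so the forward reaction proceeds.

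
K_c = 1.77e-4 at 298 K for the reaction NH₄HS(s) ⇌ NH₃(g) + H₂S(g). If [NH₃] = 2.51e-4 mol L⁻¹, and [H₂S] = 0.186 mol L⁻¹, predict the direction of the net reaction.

to the right

(NH₄HS is a pure solid — omitted from Q_c.)
Q_c = [NH₃]·[H₂S] = (2.51e-4)·(0.186) = 4.67e-5
Q_c = 4.67e-5 < K_c = 1.77e-4, so the forward reaction proceeds.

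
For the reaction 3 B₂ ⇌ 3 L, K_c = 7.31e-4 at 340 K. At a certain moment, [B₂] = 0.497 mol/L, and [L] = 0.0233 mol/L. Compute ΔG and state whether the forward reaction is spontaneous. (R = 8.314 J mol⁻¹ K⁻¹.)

Q_c = [L]³ / [B₂]³ = (0.0233)³ / (0.497)³ = 1.03e-4
ΔG = RT ln(Q_c/K_c) = (8.314 J mol⁻¹ K⁻¹)(340 K) × ln(1.03e-4/7.31e-4)
   = (2.827 kJ/mol)(-1.960) = -5.54 kJ/mol
ΔG < 0, so the forward reaction is spontaneous (proceeds forward).

ΔG = -5.54 kJ/mol; the forward reaction is spontaneous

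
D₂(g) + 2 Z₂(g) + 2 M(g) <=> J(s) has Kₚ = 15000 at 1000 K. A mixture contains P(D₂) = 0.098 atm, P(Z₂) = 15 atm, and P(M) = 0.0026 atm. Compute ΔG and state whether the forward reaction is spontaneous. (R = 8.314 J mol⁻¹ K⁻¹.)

(J is a pure solid — omitted from Qₚ.)
Qₚ = 1 / (P(D₂)·P(Z₂)²·P(M)²) = 1 / ((0.098)·(15)²·(0.0026)²) = 6710
ΔG = RT ln(Qₚ/Kₚ) = (8.314 J mol⁻¹ K⁻¹)(1000 K) × ln(6710/15000)
   = (8.314 kJ/mol)(-0.8045) = -6.69 kJ/mol
ΔG < 0, so the forward reaction is spontaneous (proceeds forward).

ΔG = -6.69 kJ/mol; the forward reaction is spontaneous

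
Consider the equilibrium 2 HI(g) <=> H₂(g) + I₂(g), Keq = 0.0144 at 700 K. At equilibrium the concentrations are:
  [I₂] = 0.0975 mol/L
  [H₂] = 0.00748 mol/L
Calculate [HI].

[HI] = 0.225 mol/L

At equilibrium, Keq = [H₂]·[I₂] / [HI]² = 0.0144.
(0.00748)·(0.0975) / ([HI])² = 0.0144
[HI]² = 0.0506 ⇒ [HI] = 0.225 mol/L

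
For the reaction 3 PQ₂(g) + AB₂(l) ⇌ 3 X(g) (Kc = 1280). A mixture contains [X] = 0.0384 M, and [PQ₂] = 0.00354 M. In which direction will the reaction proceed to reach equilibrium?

(AB₂ is a pure liquid — omitted from Qc.)
Qc = [X]³ / [PQ₂]³ = (0.0384)³ / (0.00354)³ = 1280
Qc = 1280 = Kc, so the system is already at equilibrium.

neither direction; the system is at equilibrium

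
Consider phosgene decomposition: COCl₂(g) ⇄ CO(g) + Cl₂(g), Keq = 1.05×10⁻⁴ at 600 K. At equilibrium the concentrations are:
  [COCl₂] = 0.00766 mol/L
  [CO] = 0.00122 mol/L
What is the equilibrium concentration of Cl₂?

At equilibrium, Keq = [CO]·[Cl₂] / [COCl₂] = 1.05×10⁻⁴.
(0.00122)·([Cl₂]) / (0.00766) = 1.05×10⁻⁴
[Cl₂] = 6.59×10⁻⁴ mol/L

[Cl₂] = 6.59×10⁻⁴ mol/L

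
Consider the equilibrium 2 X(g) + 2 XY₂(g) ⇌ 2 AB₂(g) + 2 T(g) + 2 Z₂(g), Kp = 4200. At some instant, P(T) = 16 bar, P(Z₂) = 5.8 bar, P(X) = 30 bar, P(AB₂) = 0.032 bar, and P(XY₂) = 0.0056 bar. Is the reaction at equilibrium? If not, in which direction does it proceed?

Qp = P(AB₂)²·P(T)²·P(Z₂)² / (P(X)²·P(XY₂)²) = (0.032)²·(16)²·(5.8)² / ((30)²·(0.0056)²) = 310
Qp = 310 < Kp = 4200, so the forward reaction proceeds.

in the forward direction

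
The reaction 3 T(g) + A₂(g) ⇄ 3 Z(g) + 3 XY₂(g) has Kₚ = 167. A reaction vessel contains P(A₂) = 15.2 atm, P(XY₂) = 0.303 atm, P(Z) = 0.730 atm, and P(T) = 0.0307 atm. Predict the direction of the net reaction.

forward (toward products)

Qₚ = P(Z)³·P(XY₂)³ / (P(T)³·P(A₂)) = (0.730)³·(0.303)³ / ((0.0307)³·(15.2)) = 24.6
Qₚ = 24.6 < Kₚ = 167, so the forward reaction proceeds.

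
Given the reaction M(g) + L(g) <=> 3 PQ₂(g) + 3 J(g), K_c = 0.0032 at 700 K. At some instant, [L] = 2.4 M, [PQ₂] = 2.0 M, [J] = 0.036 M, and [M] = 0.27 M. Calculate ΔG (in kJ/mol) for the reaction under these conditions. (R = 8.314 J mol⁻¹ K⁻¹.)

Q_c = [PQ₂]³·[J]³ / ([M]·[L]) = (2.0)³·(0.036)³ / ((0.27)·(2.4)) = 5.76×10⁻⁴
ΔG = RT ln(Q_c/K_c) = (8.314 J mol⁻¹ K⁻¹)(700 K) × ln(5.76×10⁻⁴/0.0032)
   = (5.820 kJ/mol)(-1.715) = -9.98 kJ/mol
ΔG < 0, so the forward reaction is spontaneous (proceeds forward).

ΔG = -9.98 kJ/mol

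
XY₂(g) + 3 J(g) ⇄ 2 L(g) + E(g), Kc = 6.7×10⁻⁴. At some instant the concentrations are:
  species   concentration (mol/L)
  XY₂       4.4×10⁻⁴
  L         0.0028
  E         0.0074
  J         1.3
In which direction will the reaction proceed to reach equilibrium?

Qc = [L]²·[E] / ([XY₂]·[J]³) = (0.0028)²·(0.0074) / ((4.4×10⁻⁴)·(1.3)³) = 6.0×10⁻⁵
Qc = 6.0×10⁻⁵ < Kc = 6.7×10⁻⁴, so the forward reaction proceeds.

toward products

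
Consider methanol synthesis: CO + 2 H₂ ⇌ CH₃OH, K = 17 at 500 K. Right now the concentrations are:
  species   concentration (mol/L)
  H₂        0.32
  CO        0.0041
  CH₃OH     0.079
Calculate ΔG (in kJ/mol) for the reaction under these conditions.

Q = [CH₃OH] / ([CO]·[H₂]²) = (0.079) / ((0.0041)·(0.32)²) = 188
ΔG = RT ln(Q/K) = (8.314 J mol⁻¹ K⁻¹)(500 K) × ln(188/17)
   = (4.157 kJ/mol)(2.403) = 9.99 kJ/mol
ΔG > 0, so the forward reaction is non-spontaneous (proceeds in reverse).

ΔG = 9.99 kJ/mol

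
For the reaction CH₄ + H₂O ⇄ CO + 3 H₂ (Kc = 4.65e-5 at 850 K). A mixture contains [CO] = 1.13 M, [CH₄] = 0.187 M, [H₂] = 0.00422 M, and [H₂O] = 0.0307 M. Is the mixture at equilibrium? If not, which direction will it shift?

Qc = [CO]·[H₂]³ / ([CH₄]·[H₂O]) = (1.13)·(0.00422)³ / ((0.187)·(0.0307)) = 1.48e-5
Qc = 1.48e-5 < Kc = 4.65e-5: net forward reaction.

no; Q < K, reaction proceeds forward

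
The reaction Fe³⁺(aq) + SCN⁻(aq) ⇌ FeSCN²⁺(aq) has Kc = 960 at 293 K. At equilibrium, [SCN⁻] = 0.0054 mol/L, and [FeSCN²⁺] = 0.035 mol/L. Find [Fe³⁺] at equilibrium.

[Fe³⁺] = 0.0068 mol/L

At equilibrium, Kc = [FeSCN²⁺] / ([Fe³⁺]·[SCN⁻]) = 960.
(0.035) / (([Fe³⁺])·(0.0054)) = 960
[Fe³⁺] = 0.00675 = 0.0068 mol/L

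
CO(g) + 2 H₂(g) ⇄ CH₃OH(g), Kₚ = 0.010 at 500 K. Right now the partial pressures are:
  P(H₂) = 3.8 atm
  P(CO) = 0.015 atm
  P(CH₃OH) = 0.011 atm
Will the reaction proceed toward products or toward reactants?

to the left

Qₚ = P(CH₃OH) / (P(CO)·P(H₂)²) = (0.011) / ((0.015)·(3.8)²) = 0.051
Qₚ = 0.051 > Kₚ = 0.010, so the reverse reaction proceeds.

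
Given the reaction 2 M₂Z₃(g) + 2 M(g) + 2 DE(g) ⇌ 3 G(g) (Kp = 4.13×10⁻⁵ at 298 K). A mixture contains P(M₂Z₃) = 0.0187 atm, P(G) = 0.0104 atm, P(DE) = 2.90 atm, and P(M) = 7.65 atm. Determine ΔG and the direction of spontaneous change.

ΔG = -4.57 kJ/mol; the forward reaction is spontaneous

Qp = P(G)³ / (P(M₂Z₃)²·P(M)²·P(DE)²) = (0.0104)³ / ((0.0187)²·(7.65)²·(2.90)²) = 6.54×10⁻⁶
ΔG = RT ln(Qp/Kp) = (8.314 J mol⁻¹ K⁻¹)(298 K) × ln(6.54×10⁻⁶/4.13×10⁻⁵)
   = (2.478 kJ/mol)(-1.843) = -4.57 kJ/mol
ΔG < 0, so the forward reaction is spontaneous (proceeds forward).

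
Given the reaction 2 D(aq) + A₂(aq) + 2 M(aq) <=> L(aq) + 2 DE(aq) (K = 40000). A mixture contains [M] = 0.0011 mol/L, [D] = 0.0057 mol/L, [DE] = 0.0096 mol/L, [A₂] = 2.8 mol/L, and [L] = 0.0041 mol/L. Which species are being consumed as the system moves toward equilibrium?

Q = [L]·[DE]² / ([D]²·[A₂]·[M]²) = (0.0041)·(0.0096)² / ((0.0057)²·(2.8)·(0.0011)²) = 3400
Q = 3400 < K = 40000: net forward reaction.

D, A₂, M (reactants)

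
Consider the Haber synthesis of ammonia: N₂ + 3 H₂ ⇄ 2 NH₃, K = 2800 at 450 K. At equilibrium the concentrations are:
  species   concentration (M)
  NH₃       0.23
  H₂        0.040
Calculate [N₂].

[N₂] = 0.30 M

At equilibrium, K = [NH₃]² / ([N₂]·[H₂]³) = 2800.
(0.23)² / (([N₂])·(0.040)³) = 2800
[N₂] = 0.295 = 0.30 M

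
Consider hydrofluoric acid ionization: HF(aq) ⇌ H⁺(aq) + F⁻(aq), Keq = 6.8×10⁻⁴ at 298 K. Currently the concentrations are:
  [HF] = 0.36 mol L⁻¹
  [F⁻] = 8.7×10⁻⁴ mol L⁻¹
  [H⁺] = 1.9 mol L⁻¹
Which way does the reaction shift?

Q = [H⁺]·[F⁻] / [HF] = (1.9)·(8.7×10⁻⁴) / (0.36) = 0.0046
Q = 0.0046 > Keq = 6.8×10⁻⁴, so the reverse reaction proceeds.

in the reverse direction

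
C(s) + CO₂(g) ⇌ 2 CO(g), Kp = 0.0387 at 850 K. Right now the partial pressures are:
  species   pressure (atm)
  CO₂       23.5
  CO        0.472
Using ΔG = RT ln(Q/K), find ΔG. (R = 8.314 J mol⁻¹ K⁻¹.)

(C is a pure solid — omitted from Qp.)
Qp = P(CO)² / P(CO₂) = (0.472)² / (23.5) = 0.00948
ΔG = RT ln(Qp/Kp) = (8.314 J mol⁻¹ K⁻¹)(850 K) × ln(0.00948/0.0387)
   = (7.067 kJ/mol)(-1.407) = -9.94 kJ/mol
ΔG < 0, so the forward reaction is spontaneous (proceeds forward).

ΔG = -9.94 kJ/mol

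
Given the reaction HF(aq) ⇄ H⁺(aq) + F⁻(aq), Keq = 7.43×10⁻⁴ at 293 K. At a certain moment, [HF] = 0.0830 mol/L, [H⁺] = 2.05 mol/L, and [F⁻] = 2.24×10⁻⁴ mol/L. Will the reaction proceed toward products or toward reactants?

Q = [H⁺]·[F⁻] / [HF] = (2.05)·(2.24×10⁻⁴) / (0.0830) = 0.00553
Q = 0.00553 > Keq = 7.43×10⁻⁴, so the reverse reaction proceeds.

to the left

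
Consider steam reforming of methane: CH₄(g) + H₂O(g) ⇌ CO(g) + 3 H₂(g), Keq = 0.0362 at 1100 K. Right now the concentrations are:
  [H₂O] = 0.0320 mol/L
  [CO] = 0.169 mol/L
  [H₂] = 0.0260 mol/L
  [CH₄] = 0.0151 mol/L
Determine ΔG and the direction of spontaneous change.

Q = [CO]·[H₂]³ / ([CH₄]·[H₂O]) = (0.169)·(0.0260)³ / ((0.0151)·(0.0320)) = 0.00615
ΔG = RT ln(Q/Keq) = (8.314 J mol⁻¹ K⁻¹)(1100 K) × ln(0.00615/0.0362)
   = (9.145 kJ/mol)(-1.773) = -16.2 kJ/mol
ΔG < 0, so the forward reaction is spontaneous (proceeds forward).

ΔG = -16.2 kJ/mol; the forward reaction is spontaneous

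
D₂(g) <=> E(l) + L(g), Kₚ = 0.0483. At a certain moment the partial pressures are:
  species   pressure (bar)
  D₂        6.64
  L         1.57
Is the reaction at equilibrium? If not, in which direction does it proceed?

(E is a pure liquid — omitted from Qₚ.)
Qₚ = P(L) / P(D₂) = (1.57) / (6.64) = 0.236
Qₚ = 0.236 > Kₚ = 0.0483, so the reverse reaction proceeds.

in the reverse direction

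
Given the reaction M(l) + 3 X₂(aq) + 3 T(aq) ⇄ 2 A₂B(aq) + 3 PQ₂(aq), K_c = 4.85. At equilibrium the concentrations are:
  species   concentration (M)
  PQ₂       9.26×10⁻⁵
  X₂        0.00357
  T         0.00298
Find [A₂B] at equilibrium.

(M is a pure liquid — omitted from K_c.)
At equilibrium, K_c = [A₂B]²·[PQ₂]³ / ([X₂]³·[T]³) = 4.85.
([A₂B])²·(9.26×10⁻⁵)³ / ((0.00357)³·(0.00298)³) = 4.85
[A₂B]² = 0.00735 ⇒ [A₂B] = 0.0858 M

[A₂B] = 0.0858 M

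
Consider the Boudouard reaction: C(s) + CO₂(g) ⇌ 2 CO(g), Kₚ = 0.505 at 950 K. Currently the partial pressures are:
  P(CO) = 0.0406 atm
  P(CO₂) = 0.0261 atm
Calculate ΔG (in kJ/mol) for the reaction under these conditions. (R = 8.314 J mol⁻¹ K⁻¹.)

ΔG = -16.4 kJ/mol

(C is a pure solid — omitted from Qₚ.)
Qₚ = P(CO)² / P(CO₂) = (0.0406)² / (0.0261) = 0.0632
ΔG = RT ln(Qₚ/Kₚ) = (8.314 J mol⁻¹ K⁻¹)(950 K) × ln(0.0632/0.505)
   = (7.898 kJ/mol)(-2.078) = -16.4 kJ/mol
ΔG < 0, so the forward reaction is spontaneous (proceeds forward).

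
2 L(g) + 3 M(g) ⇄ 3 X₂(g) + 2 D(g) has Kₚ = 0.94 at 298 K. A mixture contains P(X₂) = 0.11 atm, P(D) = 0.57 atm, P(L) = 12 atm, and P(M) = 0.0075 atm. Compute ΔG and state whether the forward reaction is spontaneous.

ΔG = 5.02 kJ/mol; the forward reaction is non-spontaneous

Qₚ = P(X₂)³·P(D)² / (P(L)²·P(M)³) = (0.11)³·(0.57)² / ((12)²·(0.0075)³) = 7.12
ΔG = RT ln(Qₚ/Kₚ) = (8.314 J mol⁻¹ K⁻¹)(298 K) × ln(7.12/0.94)
   = (2.478 kJ/mol)(2.025) = 5.02 kJ/mol
ΔG > 0, so the forward reaction is non-spontaneous (proceeds in reverse).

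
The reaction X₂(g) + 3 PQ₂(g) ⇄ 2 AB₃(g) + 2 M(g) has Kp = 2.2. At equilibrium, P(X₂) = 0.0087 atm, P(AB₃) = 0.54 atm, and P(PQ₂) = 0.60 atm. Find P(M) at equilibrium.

P(M) = 0.12 atm

At equilibrium, Kp = P(AB₃)²·P(M)² / (P(X₂)·P(PQ₂)³) = 2.2.
(0.54)²·(P(M))² / ((0.0087)·(0.60)³) = 2.2
P(M)² = 0.0142 ⇒ P(M) = 0.12 atm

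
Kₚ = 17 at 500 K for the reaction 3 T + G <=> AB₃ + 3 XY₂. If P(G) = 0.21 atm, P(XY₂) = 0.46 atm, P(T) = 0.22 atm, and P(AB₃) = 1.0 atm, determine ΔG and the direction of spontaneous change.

ΔG = 3.91 kJ/mol; the forward reaction is non-spontaneous

Qₚ = P(AB₃)·P(XY₂)³ / (P(T)³·P(G)) = (1.0)·(0.46)³ / ((0.22)³·(0.21)) = 43.5
ΔG = RT ln(Qₚ/Kₚ) = (8.314 J mol⁻¹ K⁻¹)(500 K) × ln(43.5/17)
   = (4.157 kJ/mol)(0.9395) = 3.91 kJ/mol
ΔG > 0, so the forward reaction is non-spontaneous (proceeds in reverse).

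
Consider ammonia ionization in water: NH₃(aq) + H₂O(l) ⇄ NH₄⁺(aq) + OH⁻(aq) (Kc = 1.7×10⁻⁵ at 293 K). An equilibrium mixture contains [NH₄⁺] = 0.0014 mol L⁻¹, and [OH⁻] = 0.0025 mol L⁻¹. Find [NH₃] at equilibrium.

[NH₃] = 0.21 mol L⁻¹

(H₂O is a pure liquid — omitted from Kc.)
At equilibrium, Kc = [NH₄⁺]·[OH⁻] / [NH₃] = 1.7×10⁻⁵.
(0.0014)·(0.0025) / ([NH₃]) = 1.7×10⁻⁵
[NH₃] = 0.206 = 0.21 mol L⁻¹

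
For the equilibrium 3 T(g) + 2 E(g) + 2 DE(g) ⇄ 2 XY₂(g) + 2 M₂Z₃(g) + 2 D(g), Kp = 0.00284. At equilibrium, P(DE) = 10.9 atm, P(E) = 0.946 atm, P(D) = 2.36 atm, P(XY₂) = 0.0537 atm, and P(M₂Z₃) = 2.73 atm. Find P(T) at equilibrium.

At equilibrium, Kp = P(XY₂)²·P(M₂Z₃)²·P(D)² / (P(T)³·P(E)²·P(DE)²) = 0.00284.
(0.0537)²·(2.73)²·(2.36)² / ((P(T))³·(0.946)²·(10.9)²) = 0.00284
P(T)³ = 0.396 ⇒ P(T) = 0.735 atm

P(T) = 0.735 atm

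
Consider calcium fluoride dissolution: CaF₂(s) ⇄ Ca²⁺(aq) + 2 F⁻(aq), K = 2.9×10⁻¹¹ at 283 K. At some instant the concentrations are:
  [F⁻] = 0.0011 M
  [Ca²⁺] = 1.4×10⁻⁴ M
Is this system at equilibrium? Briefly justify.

no; Q > K, reaction proceeds in reverse

(CaF₂ is a pure solid — omitted from Q.)
Q = [Ca²⁺]·[F⁻]² = (1.4×10⁻⁴)·(0.0011)² = 1.7×10⁻¹⁰
Q = 1.7×10⁻¹⁰ > K = 2.9×10⁻¹¹: net reverse reaction.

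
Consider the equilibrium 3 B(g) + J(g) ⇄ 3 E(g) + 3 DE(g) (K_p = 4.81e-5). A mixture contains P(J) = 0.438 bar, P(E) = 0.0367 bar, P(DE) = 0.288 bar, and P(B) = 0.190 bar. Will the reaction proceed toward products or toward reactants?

to the left

Q_p = P(E)³·P(DE)³ / (P(B)³·P(J)) = (0.0367)³·(0.288)³ / ((0.190)³·(0.438)) = 3.93e-4
Q_p = 3.93e-4 > K_p = 4.81e-5, so the reverse reaction proceeds.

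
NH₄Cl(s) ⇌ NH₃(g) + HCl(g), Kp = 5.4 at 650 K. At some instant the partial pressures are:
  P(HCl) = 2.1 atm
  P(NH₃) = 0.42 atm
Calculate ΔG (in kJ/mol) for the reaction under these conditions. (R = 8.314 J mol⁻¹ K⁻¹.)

(NH₄Cl is a pure solid — omitted from Qp.)
Qp = P(NH₃)·P(HCl) = (0.42)·(2.1) = 0.882
ΔG = RT ln(Qp/Kp) = (8.314 J mol⁻¹ K⁻¹)(650 K) × ln(0.882/5.4)
   = (5.404 kJ/mol)(-1.812) = -9.79 kJ/mol
ΔG < 0, so the forward reaction is spontaneous (proceeds forward).

ΔG = -9.79 kJ/mol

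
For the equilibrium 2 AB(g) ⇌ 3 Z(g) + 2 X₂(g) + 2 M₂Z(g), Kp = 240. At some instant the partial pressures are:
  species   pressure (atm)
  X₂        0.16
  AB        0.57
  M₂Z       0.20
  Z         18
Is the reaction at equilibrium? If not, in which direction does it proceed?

Qp = P(Z)³·P(X₂)²·P(M₂Z)² / P(AB)² = (18)³·(0.16)²·(0.20)² / (0.57)² = 18
Qp = 18 < Kp = 240, so the forward reaction proceeds.

in the forward direction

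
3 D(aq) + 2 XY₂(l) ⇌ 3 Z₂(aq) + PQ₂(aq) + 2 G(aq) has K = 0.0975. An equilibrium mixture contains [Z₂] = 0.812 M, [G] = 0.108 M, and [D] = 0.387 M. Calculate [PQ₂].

[PQ₂] = 0.905 M

(XY₂ is a pure liquid — omitted from K.)
At equilibrium, K = [Z₂]³·[PQ₂]·[G]² / [D]³ = 0.0975.
(0.812)³·([PQ₂])·(0.108)² / (0.387)³ = 0.0975
[PQ₂] = 0.905 M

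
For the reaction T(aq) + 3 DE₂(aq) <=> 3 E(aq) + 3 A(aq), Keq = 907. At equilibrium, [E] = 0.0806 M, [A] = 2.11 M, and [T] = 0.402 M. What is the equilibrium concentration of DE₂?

At equilibrium, Keq = [E]³·[A]³ / ([T]·[DE₂]³) = 907.
(0.0806)³·(2.11)³ / ((0.402)·([DE₂])³) = 907
[DE₂]³ = 1.35×10⁻⁵ ⇒ [DE₂] = 0.0238 M

[DE₂] = 0.0238 M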